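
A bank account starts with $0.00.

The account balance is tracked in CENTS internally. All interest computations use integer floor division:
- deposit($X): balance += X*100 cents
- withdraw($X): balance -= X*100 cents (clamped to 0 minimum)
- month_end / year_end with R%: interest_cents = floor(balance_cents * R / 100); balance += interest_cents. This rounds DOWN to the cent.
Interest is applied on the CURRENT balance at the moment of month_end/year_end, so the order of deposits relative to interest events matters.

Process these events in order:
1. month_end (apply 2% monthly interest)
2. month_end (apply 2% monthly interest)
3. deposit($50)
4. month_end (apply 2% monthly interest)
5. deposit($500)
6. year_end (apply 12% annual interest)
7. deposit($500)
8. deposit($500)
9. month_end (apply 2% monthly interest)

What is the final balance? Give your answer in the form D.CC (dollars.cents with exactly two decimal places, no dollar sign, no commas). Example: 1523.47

After 1 (month_end (apply 2% monthly interest)): balance=$0.00 total_interest=$0.00
After 2 (month_end (apply 2% monthly interest)): balance=$0.00 total_interest=$0.00
After 3 (deposit($50)): balance=$50.00 total_interest=$0.00
After 4 (month_end (apply 2% monthly interest)): balance=$51.00 total_interest=$1.00
After 5 (deposit($500)): balance=$551.00 total_interest=$1.00
After 6 (year_end (apply 12% annual interest)): balance=$617.12 total_interest=$67.12
After 7 (deposit($500)): balance=$1117.12 total_interest=$67.12
After 8 (deposit($500)): balance=$1617.12 total_interest=$67.12
After 9 (month_end (apply 2% monthly interest)): balance=$1649.46 total_interest=$99.46

Answer: 1649.46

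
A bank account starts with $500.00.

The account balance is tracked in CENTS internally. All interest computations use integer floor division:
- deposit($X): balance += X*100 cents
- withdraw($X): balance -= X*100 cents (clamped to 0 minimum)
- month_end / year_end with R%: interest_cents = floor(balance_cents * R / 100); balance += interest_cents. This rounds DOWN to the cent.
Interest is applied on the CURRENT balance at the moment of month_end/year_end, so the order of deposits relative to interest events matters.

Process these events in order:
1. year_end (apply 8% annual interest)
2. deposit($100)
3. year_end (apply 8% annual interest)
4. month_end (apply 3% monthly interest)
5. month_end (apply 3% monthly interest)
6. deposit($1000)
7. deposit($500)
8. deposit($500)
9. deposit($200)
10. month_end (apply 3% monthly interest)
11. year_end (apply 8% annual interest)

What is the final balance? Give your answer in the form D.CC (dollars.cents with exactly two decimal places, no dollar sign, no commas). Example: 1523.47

Answer: 3262.97

Derivation:
After 1 (year_end (apply 8% annual interest)): balance=$540.00 total_interest=$40.00
After 2 (deposit($100)): balance=$640.00 total_interest=$40.00
After 3 (year_end (apply 8% annual interest)): balance=$691.20 total_interest=$91.20
After 4 (month_end (apply 3% monthly interest)): balance=$711.93 total_interest=$111.93
After 5 (month_end (apply 3% monthly interest)): balance=$733.28 total_interest=$133.28
After 6 (deposit($1000)): balance=$1733.28 total_interest=$133.28
After 7 (deposit($500)): balance=$2233.28 total_interest=$133.28
After 8 (deposit($500)): balance=$2733.28 total_interest=$133.28
After 9 (deposit($200)): balance=$2933.28 total_interest=$133.28
After 10 (month_end (apply 3% monthly interest)): balance=$3021.27 total_interest=$221.27
After 11 (year_end (apply 8% annual interest)): balance=$3262.97 total_interest=$462.97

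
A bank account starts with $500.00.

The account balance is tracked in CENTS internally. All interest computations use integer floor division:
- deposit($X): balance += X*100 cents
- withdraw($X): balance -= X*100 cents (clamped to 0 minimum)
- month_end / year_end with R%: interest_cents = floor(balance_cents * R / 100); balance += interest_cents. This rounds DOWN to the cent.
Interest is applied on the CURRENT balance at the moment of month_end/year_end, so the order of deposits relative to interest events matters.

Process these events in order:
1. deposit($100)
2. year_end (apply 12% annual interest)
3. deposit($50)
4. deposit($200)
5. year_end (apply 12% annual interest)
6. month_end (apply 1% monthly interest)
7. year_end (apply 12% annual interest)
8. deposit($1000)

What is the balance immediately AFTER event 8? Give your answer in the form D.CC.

After 1 (deposit($100)): balance=$600.00 total_interest=$0.00
After 2 (year_end (apply 12% annual interest)): balance=$672.00 total_interest=$72.00
After 3 (deposit($50)): balance=$722.00 total_interest=$72.00
After 4 (deposit($200)): balance=$922.00 total_interest=$72.00
After 5 (year_end (apply 12% annual interest)): balance=$1032.64 total_interest=$182.64
After 6 (month_end (apply 1% monthly interest)): balance=$1042.96 total_interest=$192.96
After 7 (year_end (apply 12% annual interest)): balance=$1168.11 total_interest=$318.11
After 8 (deposit($1000)): balance=$2168.11 total_interest=$318.11

Answer: 2168.11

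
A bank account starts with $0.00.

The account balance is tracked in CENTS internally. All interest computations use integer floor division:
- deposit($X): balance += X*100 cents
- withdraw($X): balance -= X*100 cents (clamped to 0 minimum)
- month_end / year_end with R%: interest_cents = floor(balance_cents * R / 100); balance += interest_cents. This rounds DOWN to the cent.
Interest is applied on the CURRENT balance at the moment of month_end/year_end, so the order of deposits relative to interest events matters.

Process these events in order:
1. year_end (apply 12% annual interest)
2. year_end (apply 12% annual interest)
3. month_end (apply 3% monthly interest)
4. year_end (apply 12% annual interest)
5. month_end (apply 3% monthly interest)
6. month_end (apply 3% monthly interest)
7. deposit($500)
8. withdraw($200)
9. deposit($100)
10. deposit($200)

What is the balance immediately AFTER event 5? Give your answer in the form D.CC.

After 1 (year_end (apply 12% annual interest)): balance=$0.00 total_interest=$0.00
After 2 (year_end (apply 12% annual interest)): balance=$0.00 total_interest=$0.00
After 3 (month_end (apply 3% monthly interest)): balance=$0.00 total_interest=$0.00
After 4 (year_end (apply 12% annual interest)): balance=$0.00 total_interest=$0.00
After 5 (month_end (apply 3% monthly interest)): balance=$0.00 total_interest=$0.00

Answer: 0.00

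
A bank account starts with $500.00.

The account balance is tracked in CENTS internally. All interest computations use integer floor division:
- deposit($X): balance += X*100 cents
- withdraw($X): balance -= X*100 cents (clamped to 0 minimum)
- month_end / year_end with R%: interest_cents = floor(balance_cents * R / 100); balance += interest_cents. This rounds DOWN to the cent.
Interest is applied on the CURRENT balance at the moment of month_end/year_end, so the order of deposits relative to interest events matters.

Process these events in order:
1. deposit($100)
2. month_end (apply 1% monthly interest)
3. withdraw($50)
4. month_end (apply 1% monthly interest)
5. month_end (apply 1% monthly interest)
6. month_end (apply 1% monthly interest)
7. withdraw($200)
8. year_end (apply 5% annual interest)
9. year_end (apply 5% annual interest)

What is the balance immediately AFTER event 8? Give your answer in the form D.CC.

After 1 (deposit($100)): balance=$600.00 total_interest=$0.00
After 2 (month_end (apply 1% monthly interest)): balance=$606.00 total_interest=$6.00
After 3 (withdraw($50)): balance=$556.00 total_interest=$6.00
After 4 (month_end (apply 1% monthly interest)): balance=$561.56 total_interest=$11.56
After 5 (month_end (apply 1% monthly interest)): balance=$567.17 total_interest=$17.17
After 6 (month_end (apply 1% monthly interest)): balance=$572.84 total_interest=$22.84
After 7 (withdraw($200)): balance=$372.84 total_interest=$22.84
After 8 (year_end (apply 5% annual interest)): balance=$391.48 total_interest=$41.48

Answer: 391.48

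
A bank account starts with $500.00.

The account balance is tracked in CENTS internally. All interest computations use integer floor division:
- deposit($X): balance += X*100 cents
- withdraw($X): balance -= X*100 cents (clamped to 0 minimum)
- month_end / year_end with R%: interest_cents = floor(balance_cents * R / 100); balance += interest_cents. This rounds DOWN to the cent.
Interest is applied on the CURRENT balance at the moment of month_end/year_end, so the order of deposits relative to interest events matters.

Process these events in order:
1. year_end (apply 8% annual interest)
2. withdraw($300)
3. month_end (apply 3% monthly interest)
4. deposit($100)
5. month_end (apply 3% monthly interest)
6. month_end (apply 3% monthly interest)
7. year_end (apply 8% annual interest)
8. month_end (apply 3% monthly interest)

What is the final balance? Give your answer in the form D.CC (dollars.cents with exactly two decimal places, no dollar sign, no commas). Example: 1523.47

After 1 (year_end (apply 8% annual interest)): balance=$540.00 total_interest=$40.00
After 2 (withdraw($300)): balance=$240.00 total_interest=$40.00
After 3 (month_end (apply 3% monthly interest)): balance=$247.20 total_interest=$47.20
After 4 (deposit($100)): balance=$347.20 total_interest=$47.20
After 5 (month_end (apply 3% monthly interest)): balance=$357.61 total_interest=$57.61
After 6 (month_end (apply 3% monthly interest)): balance=$368.33 total_interest=$68.33
After 7 (year_end (apply 8% annual interest)): balance=$397.79 total_interest=$97.79
After 8 (month_end (apply 3% monthly interest)): balance=$409.72 total_interest=$109.72

Answer: 409.72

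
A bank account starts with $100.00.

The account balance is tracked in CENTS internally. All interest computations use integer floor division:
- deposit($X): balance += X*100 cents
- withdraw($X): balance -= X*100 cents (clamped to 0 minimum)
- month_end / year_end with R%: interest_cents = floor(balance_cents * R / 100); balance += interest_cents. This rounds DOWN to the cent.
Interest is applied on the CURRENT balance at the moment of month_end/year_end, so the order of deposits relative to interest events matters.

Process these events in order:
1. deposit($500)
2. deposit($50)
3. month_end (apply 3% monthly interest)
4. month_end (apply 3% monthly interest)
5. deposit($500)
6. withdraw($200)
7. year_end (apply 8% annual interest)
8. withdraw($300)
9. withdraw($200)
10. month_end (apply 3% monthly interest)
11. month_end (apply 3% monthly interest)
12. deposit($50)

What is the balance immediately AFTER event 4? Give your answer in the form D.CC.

After 1 (deposit($500)): balance=$600.00 total_interest=$0.00
After 2 (deposit($50)): balance=$650.00 total_interest=$0.00
After 3 (month_end (apply 3% monthly interest)): balance=$669.50 total_interest=$19.50
After 4 (month_end (apply 3% monthly interest)): balance=$689.58 total_interest=$39.58

Answer: 689.58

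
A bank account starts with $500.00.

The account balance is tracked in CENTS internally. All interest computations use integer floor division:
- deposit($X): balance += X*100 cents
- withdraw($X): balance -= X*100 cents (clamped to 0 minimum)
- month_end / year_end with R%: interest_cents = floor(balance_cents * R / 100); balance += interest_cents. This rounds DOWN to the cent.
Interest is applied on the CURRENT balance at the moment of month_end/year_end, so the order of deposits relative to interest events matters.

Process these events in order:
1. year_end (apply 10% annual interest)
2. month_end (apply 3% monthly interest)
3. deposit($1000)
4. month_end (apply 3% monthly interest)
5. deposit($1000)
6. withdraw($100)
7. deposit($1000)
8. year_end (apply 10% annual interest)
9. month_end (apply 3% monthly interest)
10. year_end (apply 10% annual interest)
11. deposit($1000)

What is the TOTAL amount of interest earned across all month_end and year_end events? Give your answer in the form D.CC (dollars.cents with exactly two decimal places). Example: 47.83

Answer: 978.84

Derivation:
After 1 (year_end (apply 10% annual interest)): balance=$550.00 total_interest=$50.00
After 2 (month_end (apply 3% monthly interest)): balance=$566.50 total_interest=$66.50
After 3 (deposit($1000)): balance=$1566.50 total_interest=$66.50
After 4 (month_end (apply 3% monthly interest)): balance=$1613.49 total_interest=$113.49
After 5 (deposit($1000)): balance=$2613.49 total_interest=$113.49
After 6 (withdraw($100)): balance=$2513.49 total_interest=$113.49
After 7 (deposit($1000)): balance=$3513.49 total_interest=$113.49
After 8 (year_end (apply 10% annual interest)): balance=$3864.83 total_interest=$464.83
After 9 (month_end (apply 3% monthly interest)): balance=$3980.77 total_interest=$580.77
After 10 (year_end (apply 10% annual interest)): balance=$4378.84 total_interest=$978.84
After 11 (deposit($1000)): balance=$5378.84 total_interest=$978.84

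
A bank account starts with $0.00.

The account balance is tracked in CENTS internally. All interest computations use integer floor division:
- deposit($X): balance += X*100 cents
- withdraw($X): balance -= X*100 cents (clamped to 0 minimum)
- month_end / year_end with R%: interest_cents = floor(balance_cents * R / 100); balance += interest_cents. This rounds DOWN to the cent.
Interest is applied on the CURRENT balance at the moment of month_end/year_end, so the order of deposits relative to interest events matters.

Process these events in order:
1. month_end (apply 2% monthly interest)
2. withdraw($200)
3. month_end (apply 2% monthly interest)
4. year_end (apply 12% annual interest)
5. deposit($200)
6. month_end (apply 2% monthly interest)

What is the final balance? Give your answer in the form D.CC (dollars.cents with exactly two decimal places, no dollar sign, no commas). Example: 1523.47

Answer: 204.00

Derivation:
After 1 (month_end (apply 2% monthly interest)): balance=$0.00 total_interest=$0.00
After 2 (withdraw($200)): balance=$0.00 total_interest=$0.00
After 3 (month_end (apply 2% monthly interest)): balance=$0.00 total_interest=$0.00
After 4 (year_end (apply 12% annual interest)): balance=$0.00 total_interest=$0.00
After 5 (deposit($200)): balance=$200.00 total_interest=$0.00
After 6 (month_end (apply 2% monthly interest)): balance=$204.00 total_interest=$4.00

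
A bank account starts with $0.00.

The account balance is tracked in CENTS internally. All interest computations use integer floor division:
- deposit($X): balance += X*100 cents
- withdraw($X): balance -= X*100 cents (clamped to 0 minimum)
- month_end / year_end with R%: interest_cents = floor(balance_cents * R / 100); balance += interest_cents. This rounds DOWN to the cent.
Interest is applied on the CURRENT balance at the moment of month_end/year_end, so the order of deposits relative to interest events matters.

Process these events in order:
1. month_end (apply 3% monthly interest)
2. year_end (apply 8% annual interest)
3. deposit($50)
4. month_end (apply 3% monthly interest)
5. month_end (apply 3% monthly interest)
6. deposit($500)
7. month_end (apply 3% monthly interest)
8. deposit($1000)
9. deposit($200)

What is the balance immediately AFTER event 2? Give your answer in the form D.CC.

Answer: 0.00

Derivation:
After 1 (month_end (apply 3% monthly interest)): balance=$0.00 total_interest=$0.00
After 2 (year_end (apply 8% annual interest)): balance=$0.00 total_interest=$0.00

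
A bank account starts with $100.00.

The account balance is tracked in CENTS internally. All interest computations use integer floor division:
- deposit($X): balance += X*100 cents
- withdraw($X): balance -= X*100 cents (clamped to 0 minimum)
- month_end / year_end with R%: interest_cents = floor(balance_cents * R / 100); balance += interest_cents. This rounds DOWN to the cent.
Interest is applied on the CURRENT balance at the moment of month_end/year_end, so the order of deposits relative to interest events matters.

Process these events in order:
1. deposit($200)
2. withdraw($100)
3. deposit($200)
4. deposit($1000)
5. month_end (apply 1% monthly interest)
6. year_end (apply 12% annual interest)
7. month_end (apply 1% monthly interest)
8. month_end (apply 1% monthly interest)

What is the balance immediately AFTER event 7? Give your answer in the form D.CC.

Answer: 1599.51

Derivation:
After 1 (deposit($200)): balance=$300.00 total_interest=$0.00
After 2 (withdraw($100)): balance=$200.00 total_interest=$0.00
After 3 (deposit($200)): balance=$400.00 total_interest=$0.00
After 4 (deposit($1000)): balance=$1400.00 total_interest=$0.00
After 5 (month_end (apply 1% monthly interest)): balance=$1414.00 total_interest=$14.00
After 6 (year_end (apply 12% annual interest)): balance=$1583.68 total_interest=$183.68
After 7 (month_end (apply 1% monthly interest)): balance=$1599.51 total_interest=$199.51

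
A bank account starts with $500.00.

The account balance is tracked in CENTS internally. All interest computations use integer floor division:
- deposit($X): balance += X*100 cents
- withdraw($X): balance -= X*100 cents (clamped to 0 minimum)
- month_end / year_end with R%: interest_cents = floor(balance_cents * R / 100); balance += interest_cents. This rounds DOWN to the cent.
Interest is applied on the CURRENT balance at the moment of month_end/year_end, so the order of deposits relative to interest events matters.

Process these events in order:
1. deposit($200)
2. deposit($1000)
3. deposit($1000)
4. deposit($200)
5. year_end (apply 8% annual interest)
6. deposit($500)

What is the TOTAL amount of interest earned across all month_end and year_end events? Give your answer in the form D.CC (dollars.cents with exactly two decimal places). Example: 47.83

Answer: 232.00

Derivation:
After 1 (deposit($200)): balance=$700.00 total_interest=$0.00
After 2 (deposit($1000)): balance=$1700.00 total_interest=$0.00
After 3 (deposit($1000)): balance=$2700.00 total_interest=$0.00
After 4 (deposit($200)): balance=$2900.00 total_interest=$0.00
After 5 (year_end (apply 8% annual interest)): balance=$3132.00 total_interest=$232.00
After 6 (deposit($500)): balance=$3632.00 total_interest=$232.00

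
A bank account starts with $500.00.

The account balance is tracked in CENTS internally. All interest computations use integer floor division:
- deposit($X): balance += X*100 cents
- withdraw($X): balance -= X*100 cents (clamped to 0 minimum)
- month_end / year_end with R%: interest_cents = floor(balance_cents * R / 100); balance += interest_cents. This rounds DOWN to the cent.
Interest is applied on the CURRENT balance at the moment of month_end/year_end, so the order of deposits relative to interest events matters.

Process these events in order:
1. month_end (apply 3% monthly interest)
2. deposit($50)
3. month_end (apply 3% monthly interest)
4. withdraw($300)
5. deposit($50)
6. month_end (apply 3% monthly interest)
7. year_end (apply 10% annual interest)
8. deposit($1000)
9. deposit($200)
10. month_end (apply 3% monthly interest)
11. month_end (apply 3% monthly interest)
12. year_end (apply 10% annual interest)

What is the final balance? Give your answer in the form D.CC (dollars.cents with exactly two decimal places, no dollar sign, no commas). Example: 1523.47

After 1 (month_end (apply 3% monthly interest)): balance=$515.00 total_interest=$15.00
After 2 (deposit($50)): balance=$565.00 total_interest=$15.00
After 3 (month_end (apply 3% monthly interest)): balance=$581.95 total_interest=$31.95
After 4 (withdraw($300)): balance=$281.95 total_interest=$31.95
After 5 (deposit($50)): balance=$331.95 total_interest=$31.95
After 6 (month_end (apply 3% monthly interest)): balance=$341.90 total_interest=$41.90
After 7 (year_end (apply 10% annual interest)): balance=$376.09 total_interest=$76.09
After 8 (deposit($1000)): balance=$1376.09 total_interest=$76.09
After 9 (deposit($200)): balance=$1576.09 total_interest=$76.09
After 10 (month_end (apply 3% monthly interest)): balance=$1623.37 total_interest=$123.37
After 11 (month_end (apply 3% monthly interest)): balance=$1672.07 total_interest=$172.07
After 12 (year_end (apply 10% annual interest)): balance=$1839.27 total_interest=$339.27

Answer: 1839.27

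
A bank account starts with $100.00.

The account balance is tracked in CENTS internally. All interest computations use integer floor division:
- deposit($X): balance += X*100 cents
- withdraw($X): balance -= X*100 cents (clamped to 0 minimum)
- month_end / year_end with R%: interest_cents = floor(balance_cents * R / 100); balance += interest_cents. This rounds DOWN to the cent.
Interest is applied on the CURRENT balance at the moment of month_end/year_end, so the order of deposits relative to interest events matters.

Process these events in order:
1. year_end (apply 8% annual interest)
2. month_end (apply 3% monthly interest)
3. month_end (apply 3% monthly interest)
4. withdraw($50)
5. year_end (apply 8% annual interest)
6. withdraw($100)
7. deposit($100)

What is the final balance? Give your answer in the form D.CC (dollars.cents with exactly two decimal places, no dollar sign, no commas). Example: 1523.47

Answer: 100.00

Derivation:
After 1 (year_end (apply 8% annual interest)): balance=$108.00 total_interest=$8.00
After 2 (month_end (apply 3% monthly interest)): balance=$111.24 total_interest=$11.24
After 3 (month_end (apply 3% monthly interest)): balance=$114.57 total_interest=$14.57
After 4 (withdraw($50)): balance=$64.57 total_interest=$14.57
After 5 (year_end (apply 8% annual interest)): balance=$69.73 total_interest=$19.73
After 6 (withdraw($100)): balance=$0.00 total_interest=$19.73
After 7 (deposit($100)): balance=$100.00 total_interest=$19.73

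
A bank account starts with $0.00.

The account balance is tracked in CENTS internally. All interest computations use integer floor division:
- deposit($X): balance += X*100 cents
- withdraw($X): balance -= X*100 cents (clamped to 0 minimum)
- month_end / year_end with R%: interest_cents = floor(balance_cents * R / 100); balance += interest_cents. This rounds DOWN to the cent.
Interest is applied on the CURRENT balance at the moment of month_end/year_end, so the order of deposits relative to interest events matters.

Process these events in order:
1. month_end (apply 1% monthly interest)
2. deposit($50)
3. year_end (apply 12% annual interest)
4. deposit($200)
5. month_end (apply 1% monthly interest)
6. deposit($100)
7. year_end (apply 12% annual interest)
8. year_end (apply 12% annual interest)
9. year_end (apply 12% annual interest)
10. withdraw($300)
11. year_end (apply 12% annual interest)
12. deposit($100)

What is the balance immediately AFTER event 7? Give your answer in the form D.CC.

After 1 (month_end (apply 1% monthly interest)): balance=$0.00 total_interest=$0.00
After 2 (deposit($50)): balance=$50.00 total_interest=$0.00
After 3 (year_end (apply 12% annual interest)): balance=$56.00 total_interest=$6.00
After 4 (deposit($200)): balance=$256.00 total_interest=$6.00
After 5 (month_end (apply 1% monthly interest)): balance=$258.56 total_interest=$8.56
After 6 (deposit($100)): balance=$358.56 total_interest=$8.56
After 7 (year_end (apply 12% annual interest)): balance=$401.58 total_interest=$51.58

Answer: 401.58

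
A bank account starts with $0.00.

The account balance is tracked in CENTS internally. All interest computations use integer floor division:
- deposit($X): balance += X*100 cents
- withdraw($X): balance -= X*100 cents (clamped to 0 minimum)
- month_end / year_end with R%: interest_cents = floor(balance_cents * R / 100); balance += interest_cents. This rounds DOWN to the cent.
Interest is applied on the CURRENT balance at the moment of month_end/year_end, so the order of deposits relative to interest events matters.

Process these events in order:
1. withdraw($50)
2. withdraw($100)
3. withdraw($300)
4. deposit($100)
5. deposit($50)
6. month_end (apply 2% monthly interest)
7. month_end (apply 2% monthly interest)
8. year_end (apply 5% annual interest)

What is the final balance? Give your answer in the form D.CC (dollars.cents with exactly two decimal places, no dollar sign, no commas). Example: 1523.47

After 1 (withdraw($50)): balance=$0.00 total_interest=$0.00
After 2 (withdraw($100)): balance=$0.00 total_interest=$0.00
After 3 (withdraw($300)): balance=$0.00 total_interest=$0.00
After 4 (deposit($100)): balance=$100.00 total_interest=$0.00
After 5 (deposit($50)): balance=$150.00 total_interest=$0.00
After 6 (month_end (apply 2% monthly interest)): balance=$153.00 total_interest=$3.00
After 7 (month_end (apply 2% monthly interest)): balance=$156.06 total_interest=$6.06
After 8 (year_end (apply 5% annual interest)): balance=$163.86 total_interest=$13.86

Answer: 163.86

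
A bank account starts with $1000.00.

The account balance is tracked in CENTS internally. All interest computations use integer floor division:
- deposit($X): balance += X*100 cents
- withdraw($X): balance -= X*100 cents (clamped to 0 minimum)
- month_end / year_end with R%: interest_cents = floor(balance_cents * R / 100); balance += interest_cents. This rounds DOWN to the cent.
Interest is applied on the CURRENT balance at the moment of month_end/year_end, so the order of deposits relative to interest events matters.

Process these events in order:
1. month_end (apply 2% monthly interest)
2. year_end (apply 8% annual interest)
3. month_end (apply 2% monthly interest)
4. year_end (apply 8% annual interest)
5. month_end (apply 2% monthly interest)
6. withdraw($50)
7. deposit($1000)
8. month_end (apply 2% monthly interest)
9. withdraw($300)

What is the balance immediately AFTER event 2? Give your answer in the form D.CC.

After 1 (month_end (apply 2% monthly interest)): balance=$1020.00 total_interest=$20.00
After 2 (year_end (apply 8% annual interest)): balance=$1101.60 total_interest=$101.60

Answer: 1101.60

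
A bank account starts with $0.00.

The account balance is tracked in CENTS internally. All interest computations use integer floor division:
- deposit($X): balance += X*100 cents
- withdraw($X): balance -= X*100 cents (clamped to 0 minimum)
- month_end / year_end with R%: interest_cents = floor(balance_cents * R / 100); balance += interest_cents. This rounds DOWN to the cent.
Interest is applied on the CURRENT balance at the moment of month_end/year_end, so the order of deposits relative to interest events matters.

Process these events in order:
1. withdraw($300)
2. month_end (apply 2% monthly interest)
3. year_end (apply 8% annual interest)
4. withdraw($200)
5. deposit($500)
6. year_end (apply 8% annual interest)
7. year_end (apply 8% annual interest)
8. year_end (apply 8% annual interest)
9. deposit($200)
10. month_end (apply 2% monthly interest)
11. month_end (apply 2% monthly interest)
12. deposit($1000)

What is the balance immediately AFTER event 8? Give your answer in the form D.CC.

Answer: 629.85

Derivation:
After 1 (withdraw($300)): balance=$0.00 total_interest=$0.00
After 2 (month_end (apply 2% monthly interest)): balance=$0.00 total_interest=$0.00
After 3 (year_end (apply 8% annual interest)): balance=$0.00 total_interest=$0.00
After 4 (withdraw($200)): balance=$0.00 total_interest=$0.00
After 5 (deposit($500)): balance=$500.00 total_interest=$0.00
After 6 (year_end (apply 8% annual interest)): balance=$540.00 total_interest=$40.00
After 7 (year_end (apply 8% annual interest)): balance=$583.20 total_interest=$83.20
After 8 (year_end (apply 8% annual interest)): balance=$629.85 total_interest=$129.85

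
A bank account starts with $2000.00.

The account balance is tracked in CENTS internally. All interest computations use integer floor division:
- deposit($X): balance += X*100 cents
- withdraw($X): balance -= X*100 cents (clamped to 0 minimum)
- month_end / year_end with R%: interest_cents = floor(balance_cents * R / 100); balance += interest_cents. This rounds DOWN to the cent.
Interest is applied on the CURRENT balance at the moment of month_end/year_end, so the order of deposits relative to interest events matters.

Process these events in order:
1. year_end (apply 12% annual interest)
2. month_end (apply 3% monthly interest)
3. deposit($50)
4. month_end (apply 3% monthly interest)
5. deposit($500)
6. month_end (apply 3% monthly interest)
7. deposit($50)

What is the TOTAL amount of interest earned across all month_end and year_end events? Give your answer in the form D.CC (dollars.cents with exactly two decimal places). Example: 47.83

After 1 (year_end (apply 12% annual interest)): balance=$2240.00 total_interest=$240.00
After 2 (month_end (apply 3% monthly interest)): balance=$2307.20 total_interest=$307.20
After 3 (deposit($50)): balance=$2357.20 total_interest=$307.20
After 4 (month_end (apply 3% monthly interest)): balance=$2427.91 total_interest=$377.91
After 5 (deposit($500)): balance=$2927.91 total_interest=$377.91
After 6 (month_end (apply 3% monthly interest)): balance=$3015.74 total_interest=$465.74
After 7 (deposit($50)): balance=$3065.74 total_interest=$465.74

Answer: 465.74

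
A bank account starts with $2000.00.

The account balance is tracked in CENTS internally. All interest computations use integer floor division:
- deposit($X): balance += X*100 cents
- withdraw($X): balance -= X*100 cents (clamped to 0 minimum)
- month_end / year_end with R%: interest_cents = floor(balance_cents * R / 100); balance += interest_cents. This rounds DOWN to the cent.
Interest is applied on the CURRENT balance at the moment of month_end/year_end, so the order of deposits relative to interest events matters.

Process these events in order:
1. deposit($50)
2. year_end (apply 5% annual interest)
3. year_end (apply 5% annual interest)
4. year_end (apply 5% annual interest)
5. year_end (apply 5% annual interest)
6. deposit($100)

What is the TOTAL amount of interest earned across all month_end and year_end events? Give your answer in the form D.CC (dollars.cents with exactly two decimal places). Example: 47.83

Answer: 441.77

Derivation:
After 1 (deposit($50)): balance=$2050.00 total_interest=$0.00
After 2 (year_end (apply 5% annual interest)): balance=$2152.50 total_interest=$102.50
After 3 (year_end (apply 5% annual interest)): balance=$2260.12 total_interest=$210.12
After 4 (year_end (apply 5% annual interest)): balance=$2373.12 total_interest=$323.12
After 5 (year_end (apply 5% annual interest)): balance=$2491.77 total_interest=$441.77
After 6 (deposit($100)): balance=$2591.77 total_interest=$441.77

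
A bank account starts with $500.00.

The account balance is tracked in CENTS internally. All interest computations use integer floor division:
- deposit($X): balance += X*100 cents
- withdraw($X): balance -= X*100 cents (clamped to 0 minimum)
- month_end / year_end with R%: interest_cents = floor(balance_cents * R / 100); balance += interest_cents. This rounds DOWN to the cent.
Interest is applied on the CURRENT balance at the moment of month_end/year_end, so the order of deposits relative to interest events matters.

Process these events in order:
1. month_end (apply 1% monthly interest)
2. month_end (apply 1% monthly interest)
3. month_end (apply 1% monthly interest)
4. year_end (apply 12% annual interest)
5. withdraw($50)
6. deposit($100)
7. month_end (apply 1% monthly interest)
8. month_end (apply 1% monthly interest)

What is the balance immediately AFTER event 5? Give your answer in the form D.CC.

Answer: 526.96

Derivation:
After 1 (month_end (apply 1% monthly interest)): balance=$505.00 total_interest=$5.00
After 2 (month_end (apply 1% monthly interest)): balance=$510.05 total_interest=$10.05
After 3 (month_end (apply 1% monthly interest)): balance=$515.15 total_interest=$15.15
After 4 (year_end (apply 12% annual interest)): balance=$576.96 total_interest=$76.96
After 5 (withdraw($50)): balance=$526.96 total_interest=$76.96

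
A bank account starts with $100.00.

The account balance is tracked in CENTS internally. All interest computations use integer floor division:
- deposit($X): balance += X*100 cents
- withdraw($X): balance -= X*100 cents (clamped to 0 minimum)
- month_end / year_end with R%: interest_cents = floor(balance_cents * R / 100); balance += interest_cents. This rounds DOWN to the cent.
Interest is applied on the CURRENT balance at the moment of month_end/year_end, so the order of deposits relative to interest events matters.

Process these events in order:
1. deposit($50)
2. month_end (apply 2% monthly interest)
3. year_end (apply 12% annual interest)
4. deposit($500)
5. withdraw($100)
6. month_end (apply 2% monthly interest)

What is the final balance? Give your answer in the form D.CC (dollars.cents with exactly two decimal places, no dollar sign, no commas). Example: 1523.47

Answer: 582.78

Derivation:
After 1 (deposit($50)): balance=$150.00 total_interest=$0.00
After 2 (month_end (apply 2% monthly interest)): balance=$153.00 total_interest=$3.00
After 3 (year_end (apply 12% annual interest)): balance=$171.36 total_interest=$21.36
After 4 (deposit($500)): balance=$671.36 total_interest=$21.36
After 5 (withdraw($100)): balance=$571.36 total_interest=$21.36
After 6 (month_end (apply 2% monthly interest)): balance=$582.78 total_interest=$32.78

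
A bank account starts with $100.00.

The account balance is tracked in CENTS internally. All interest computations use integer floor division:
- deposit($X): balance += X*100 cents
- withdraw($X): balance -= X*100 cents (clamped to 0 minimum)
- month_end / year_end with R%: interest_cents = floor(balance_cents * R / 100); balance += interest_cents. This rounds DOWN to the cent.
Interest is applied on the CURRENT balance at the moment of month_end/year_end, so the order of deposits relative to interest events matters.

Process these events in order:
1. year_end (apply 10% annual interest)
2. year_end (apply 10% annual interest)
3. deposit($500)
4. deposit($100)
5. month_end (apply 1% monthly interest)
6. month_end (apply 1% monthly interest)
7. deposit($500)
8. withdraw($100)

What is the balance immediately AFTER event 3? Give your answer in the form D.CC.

After 1 (year_end (apply 10% annual interest)): balance=$110.00 total_interest=$10.00
After 2 (year_end (apply 10% annual interest)): balance=$121.00 total_interest=$21.00
After 3 (deposit($500)): balance=$621.00 total_interest=$21.00

Answer: 621.00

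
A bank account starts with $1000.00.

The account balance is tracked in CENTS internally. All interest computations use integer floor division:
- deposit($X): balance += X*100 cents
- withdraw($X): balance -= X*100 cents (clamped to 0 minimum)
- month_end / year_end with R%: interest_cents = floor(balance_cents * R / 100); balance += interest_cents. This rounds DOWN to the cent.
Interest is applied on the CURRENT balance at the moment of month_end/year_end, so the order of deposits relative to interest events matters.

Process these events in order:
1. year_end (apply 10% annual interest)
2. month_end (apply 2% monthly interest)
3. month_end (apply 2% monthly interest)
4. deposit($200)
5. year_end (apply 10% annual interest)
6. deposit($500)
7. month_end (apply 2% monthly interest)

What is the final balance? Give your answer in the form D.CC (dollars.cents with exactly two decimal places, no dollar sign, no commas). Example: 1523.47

Answer: 2018.45

Derivation:
After 1 (year_end (apply 10% annual interest)): balance=$1100.00 total_interest=$100.00
After 2 (month_end (apply 2% monthly interest)): balance=$1122.00 total_interest=$122.00
After 3 (month_end (apply 2% monthly interest)): balance=$1144.44 total_interest=$144.44
After 4 (deposit($200)): balance=$1344.44 total_interest=$144.44
After 5 (year_end (apply 10% annual interest)): balance=$1478.88 total_interest=$278.88
After 6 (deposit($500)): balance=$1978.88 total_interest=$278.88
After 7 (month_end (apply 2% monthly interest)): balance=$2018.45 total_interest=$318.45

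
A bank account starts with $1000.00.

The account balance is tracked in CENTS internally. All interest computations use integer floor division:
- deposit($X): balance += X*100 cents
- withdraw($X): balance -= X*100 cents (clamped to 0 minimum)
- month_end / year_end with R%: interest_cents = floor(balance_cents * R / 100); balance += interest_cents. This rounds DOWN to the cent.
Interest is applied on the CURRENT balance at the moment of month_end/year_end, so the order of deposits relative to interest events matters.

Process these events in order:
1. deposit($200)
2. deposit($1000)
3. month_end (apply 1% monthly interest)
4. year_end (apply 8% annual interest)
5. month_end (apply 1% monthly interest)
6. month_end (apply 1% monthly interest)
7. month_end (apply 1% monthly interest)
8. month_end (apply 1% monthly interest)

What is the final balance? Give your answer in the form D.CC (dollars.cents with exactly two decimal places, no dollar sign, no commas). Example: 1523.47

Answer: 2497.17

Derivation:
After 1 (deposit($200)): balance=$1200.00 total_interest=$0.00
After 2 (deposit($1000)): balance=$2200.00 total_interest=$0.00
After 3 (month_end (apply 1% monthly interest)): balance=$2222.00 total_interest=$22.00
After 4 (year_end (apply 8% annual interest)): balance=$2399.76 total_interest=$199.76
After 5 (month_end (apply 1% monthly interest)): balance=$2423.75 total_interest=$223.75
After 6 (month_end (apply 1% monthly interest)): balance=$2447.98 total_interest=$247.98
After 7 (month_end (apply 1% monthly interest)): balance=$2472.45 total_interest=$272.45
After 8 (month_end (apply 1% monthly interest)): balance=$2497.17 total_interest=$297.17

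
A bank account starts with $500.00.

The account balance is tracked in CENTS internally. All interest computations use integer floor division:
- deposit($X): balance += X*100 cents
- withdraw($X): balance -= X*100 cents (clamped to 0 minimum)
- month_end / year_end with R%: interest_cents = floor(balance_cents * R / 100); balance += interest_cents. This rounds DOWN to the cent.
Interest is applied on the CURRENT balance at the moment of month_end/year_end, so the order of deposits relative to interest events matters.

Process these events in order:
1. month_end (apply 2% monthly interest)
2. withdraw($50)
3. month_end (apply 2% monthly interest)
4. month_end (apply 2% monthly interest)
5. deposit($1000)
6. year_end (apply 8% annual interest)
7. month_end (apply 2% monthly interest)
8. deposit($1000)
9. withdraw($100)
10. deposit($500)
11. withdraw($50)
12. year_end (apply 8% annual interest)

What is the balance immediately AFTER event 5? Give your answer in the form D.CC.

After 1 (month_end (apply 2% monthly interest)): balance=$510.00 total_interest=$10.00
After 2 (withdraw($50)): balance=$460.00 total_interest=$10.00
After 3 (month_end (apply 2% monthly interest)): balance=$469.20 total_interest=$19.20
After 4 (month_end (apply 2% monthly interest)): balance=$478.58 total_interest=$28.58
After 5 (deposit($1000)): balance=$1478.58 total_interest=$28.58

Answer: 1478.58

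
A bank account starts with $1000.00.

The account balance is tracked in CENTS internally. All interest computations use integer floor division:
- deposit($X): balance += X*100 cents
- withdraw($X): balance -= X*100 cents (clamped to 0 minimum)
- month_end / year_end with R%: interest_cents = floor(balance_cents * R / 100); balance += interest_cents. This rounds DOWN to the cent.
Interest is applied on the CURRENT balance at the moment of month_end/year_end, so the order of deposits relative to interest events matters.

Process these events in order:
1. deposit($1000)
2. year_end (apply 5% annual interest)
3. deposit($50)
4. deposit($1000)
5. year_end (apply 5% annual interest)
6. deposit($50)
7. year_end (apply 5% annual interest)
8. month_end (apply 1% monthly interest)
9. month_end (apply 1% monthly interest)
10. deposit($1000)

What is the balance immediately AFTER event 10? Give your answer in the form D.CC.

After 1 (deposit($1000)): balance=$2000.00 total_interest=$0.00
After 2 (year_end (apply 5% annual interest)): balance=$2100.00 total_interest=$100.00
After 3 (deposit($50)): balance=$2150.00 total_interest=$100.00
After 4 (deposit($1000)): balance=$3150.00 total_interest=$100.00
After 5 (year_end (apply 5% annual interest)): balance=$3307.50 total_interest=$257.50
After 6 (deposit($50)): balance=$3357.50 total_interest=$257.50
After 7 (year_end (apply 5% annual interest)): balance=$3525.37 total_interest=$425.37
After 8 (month_end (apply 1% monthly interest)): balance=$3560.62 total_interest=$460.62
After 9 (month_end (apply 1% monthly interest)): balance=$3596.22 total_interest=$496.22
After 10 (deposit($1000)): balance=$4596.22 total_interest=$496.22

Answer: 4596.22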